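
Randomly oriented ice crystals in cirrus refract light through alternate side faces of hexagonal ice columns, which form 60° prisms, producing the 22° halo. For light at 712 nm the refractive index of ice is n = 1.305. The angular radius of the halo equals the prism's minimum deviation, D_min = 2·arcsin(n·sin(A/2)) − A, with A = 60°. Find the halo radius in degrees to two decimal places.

n·sin(A/2) = 1.305 × sin 30° = 1.305 × 0.5000 = 0.6525.
D_min = 2·arcsin(0.6525) − 60° = 2 × 40.730° − 60° = 21.461°.

21.46°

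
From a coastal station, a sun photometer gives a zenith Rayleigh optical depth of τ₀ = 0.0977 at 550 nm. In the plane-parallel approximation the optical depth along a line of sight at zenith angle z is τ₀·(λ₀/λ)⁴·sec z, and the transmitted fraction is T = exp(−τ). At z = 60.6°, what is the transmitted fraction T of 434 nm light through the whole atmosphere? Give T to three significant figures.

0.599

sec 60.6° = 2.0371.
τ = 0.0977 × (550/434)⁴ × 2.0371 = 0.0977 × 2.5792 × 2.0371 = 0.5133.
T = exp(−0.5133) = 0.5985.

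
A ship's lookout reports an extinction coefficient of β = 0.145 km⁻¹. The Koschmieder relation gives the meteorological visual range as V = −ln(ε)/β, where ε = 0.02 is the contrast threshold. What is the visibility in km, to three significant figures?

V = −ln(0.02) / 0.145 = 3.912 / 0.145 = 26.9795 km.

27.0 km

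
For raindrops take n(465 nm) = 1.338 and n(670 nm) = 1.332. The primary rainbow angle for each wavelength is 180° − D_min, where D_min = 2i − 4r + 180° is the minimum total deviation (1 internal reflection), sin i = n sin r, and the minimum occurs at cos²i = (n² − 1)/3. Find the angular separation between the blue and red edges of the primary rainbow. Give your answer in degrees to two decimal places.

0.87°

At 465 nm (n = 1.338): cos²i = 0.26341 → i = 59.120°, r = 39.899°, D_min = 138.643°, rainbow angle = 41.357°.
At 670 nm (n = 1.332): cos²i = 0.25807 → i = 59.469°, r = 40.290°, D_min = 137.776°, rainbow angle = 42.224°.
Angular width = |41.357° − 42.224°| = 0.867°.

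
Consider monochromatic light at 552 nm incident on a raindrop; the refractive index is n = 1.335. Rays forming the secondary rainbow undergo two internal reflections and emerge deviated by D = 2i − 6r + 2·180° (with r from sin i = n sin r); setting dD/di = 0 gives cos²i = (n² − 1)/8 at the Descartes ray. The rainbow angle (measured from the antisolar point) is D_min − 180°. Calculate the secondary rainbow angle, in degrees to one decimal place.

51.4°

cos²i = (1.78222 − 1)/8 = 0.09778; i = arccos(0.31269) = 71.778°.
sin r = sin 71.778°/1.335 = 0.71150; r = 45.357°.
D_min = 2·71.778° − 6·45.357° + 360° = 231.414°.
Rainbow angle = D_min − 180° = 51.414°.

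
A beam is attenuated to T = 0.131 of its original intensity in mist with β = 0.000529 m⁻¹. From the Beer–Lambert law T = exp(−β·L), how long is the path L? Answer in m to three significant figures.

3840 m

Beer–Lambert: T = exp(−βL) ⇒ L = −ln(T)/β = −ln(0.131)/0.000529 = 2.0326/0.000529 = 3842 m.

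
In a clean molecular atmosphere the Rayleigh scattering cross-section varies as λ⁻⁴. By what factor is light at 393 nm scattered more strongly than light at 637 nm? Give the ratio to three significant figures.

6.90

Rayleigh scattering ∝ λ⁻⁴, so the ratio of coefficients is the inverse fourth power of the wavelength ratio.
σ(393)/σ(637) = (637/393)⁴ = (1.6209)⁴ = 6.902.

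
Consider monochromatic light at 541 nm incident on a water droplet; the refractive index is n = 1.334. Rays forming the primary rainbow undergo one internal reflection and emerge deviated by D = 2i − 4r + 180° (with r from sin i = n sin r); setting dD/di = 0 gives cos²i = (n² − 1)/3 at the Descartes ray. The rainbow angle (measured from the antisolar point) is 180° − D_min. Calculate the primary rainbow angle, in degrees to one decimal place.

cos²i = (1.77956 − 1)/3 = 0.25985; i = arccos(0.50976) = 59.352°.
sin r = sin 59.352°/1.334 = 0.64492; r = 40.159°.
D_min = 2·59.352° − 4·40.159° + 180° = 138.067°.
Rainbow angle = 180° − D_min = 41.933°.

41.9°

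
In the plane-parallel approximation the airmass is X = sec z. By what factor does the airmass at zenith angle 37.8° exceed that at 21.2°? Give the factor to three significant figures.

X(37.8°)/X(21.2°) = sec 37.8° / sec 21.2° = cos 21.2° / cos 37.8° = 0.9323/0.7902 = 1.1799.

1.18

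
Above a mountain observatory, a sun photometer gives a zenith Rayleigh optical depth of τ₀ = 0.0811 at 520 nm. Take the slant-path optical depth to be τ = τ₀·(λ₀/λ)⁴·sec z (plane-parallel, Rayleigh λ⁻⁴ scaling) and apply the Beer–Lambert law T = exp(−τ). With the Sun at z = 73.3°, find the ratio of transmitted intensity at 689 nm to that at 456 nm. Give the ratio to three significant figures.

Airmass: sec 73.3° = 3.4799.
τ(689 nm) = 0.0811 × (520/689)⁴ × 3.4799 = 0.0811 × 0.3244 × 3.4799 = 0.0916.
τ(456 nm) = 0.0811 × (520/456)⁴ × 3.4799 = 0.0811 × 1.6910 × 3.4799 = 0.4773.
T(689)/T(456) = exp(τ_B − τ_A) = exp(0.3857) = 1.4706.

1.47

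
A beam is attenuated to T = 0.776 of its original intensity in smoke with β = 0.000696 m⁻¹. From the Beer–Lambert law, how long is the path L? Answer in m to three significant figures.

364 m

Beer–Lambert: T = exp(−βL) ⇒ L = −ln(T)/β = −ln(0.776)/0.000696 = 0.2536/0.000696 = 364.4 m.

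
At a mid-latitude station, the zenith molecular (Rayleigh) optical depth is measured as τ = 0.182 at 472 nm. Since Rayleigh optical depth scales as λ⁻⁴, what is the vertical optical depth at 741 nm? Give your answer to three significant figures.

0.0300

τ(741 nm) = τ(472 nm) × (472/741)⁴ = 0.182 × (0.6370)⁴ = 0.182 × 0.1646 = 0.0300.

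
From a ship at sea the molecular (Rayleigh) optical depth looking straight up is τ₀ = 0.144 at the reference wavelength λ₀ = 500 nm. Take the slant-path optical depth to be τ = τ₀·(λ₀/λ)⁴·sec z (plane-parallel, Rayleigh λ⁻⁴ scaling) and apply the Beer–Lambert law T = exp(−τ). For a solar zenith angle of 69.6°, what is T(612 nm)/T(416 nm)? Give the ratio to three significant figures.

Airmass: sec 69.6° = 2.8688.
τ(612 nm) = 0.144 × (500/612)⁴ × 2.8688 = 0.144 × 0.4455 × 2.8688 = 0.1841.
τ(416 nm) = 0.144 × (500/416)⁴ × 2.8688 = 0.144 × 2.0869 × 2.8688 = 0.8621.
T(612)/T(416) = exp(τ_B − τ_A) = exp(0.6781) = 1.9701.

1.97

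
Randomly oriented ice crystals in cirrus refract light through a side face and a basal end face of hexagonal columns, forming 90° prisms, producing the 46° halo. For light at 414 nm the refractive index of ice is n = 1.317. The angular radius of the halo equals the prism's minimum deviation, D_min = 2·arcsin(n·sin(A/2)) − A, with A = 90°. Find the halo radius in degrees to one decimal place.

47.3°

n·sin(A/2) = 1.317 × sin 45° = 1.317 × 0.7071 = 0.9313.
D_min = 2·arcsin(0.9313) − 90° = 2 × 68.632° − 90° = 47.264°.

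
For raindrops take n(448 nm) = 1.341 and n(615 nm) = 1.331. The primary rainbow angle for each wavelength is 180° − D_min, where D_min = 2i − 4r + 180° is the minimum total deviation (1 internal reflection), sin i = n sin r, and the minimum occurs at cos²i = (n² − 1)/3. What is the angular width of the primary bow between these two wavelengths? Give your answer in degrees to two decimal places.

At 448 nm (n = 1.341): cos²i = 0.26609 → i = 58.946°, r = 39.705°, D_min = 139.071°, rainbow angle = 40.929°.
At 615 nm (n = 1.331): cos²i = 0.25719 → i = 59.527°, r = 40.356°, D_min = 137.630°, rainbow angle = 42.370°.
Angular width = |40.929° − 42.370°| = 1.441°.

1.44°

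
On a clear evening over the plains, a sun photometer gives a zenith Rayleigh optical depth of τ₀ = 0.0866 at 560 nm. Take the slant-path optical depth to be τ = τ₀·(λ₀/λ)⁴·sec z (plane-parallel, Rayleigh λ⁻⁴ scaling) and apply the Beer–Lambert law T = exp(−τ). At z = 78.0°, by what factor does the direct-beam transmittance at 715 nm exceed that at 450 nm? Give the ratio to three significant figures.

2.32

Airmass: sec 78.0° = 4.8097.
τ(715 nm) = 0.0866 × (560/715)⁴ × 4.8097 = 0.0866 × 0.3763 × 4.8097 = 0.1567.
τ(450 nm) = 0.0866 × (560/450)⁴ × 4.8097 = 0.0866 × 2.3983 × 4.8097 = 0.9989.
T(715)/T(450) = exp(τ_B − τ_A) = exp(0.8422) = 2.3215.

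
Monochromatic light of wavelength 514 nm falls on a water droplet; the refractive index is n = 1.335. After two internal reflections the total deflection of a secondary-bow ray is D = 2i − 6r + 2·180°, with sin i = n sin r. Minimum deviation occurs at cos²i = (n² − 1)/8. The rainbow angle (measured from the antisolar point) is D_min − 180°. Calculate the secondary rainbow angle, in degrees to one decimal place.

51.4°

cos²i = (1.78222 − 1)/8 = 0.09778; i = arccos(0.31269) = 71.778°.
sin r = sin 71.778°/1.335 = 0.71150; r = 45.357°.
D_min = 2·71.778° − 6·45.357° + 360° = 231.414°.
Rainbow angle = D_min − 180° = 51.414°.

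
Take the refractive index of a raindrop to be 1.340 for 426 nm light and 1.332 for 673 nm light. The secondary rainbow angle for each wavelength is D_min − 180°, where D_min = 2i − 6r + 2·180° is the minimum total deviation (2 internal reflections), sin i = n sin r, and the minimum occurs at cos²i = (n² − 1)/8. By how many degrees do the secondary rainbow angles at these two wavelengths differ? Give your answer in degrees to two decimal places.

2.08°

At 426 nm (n = 1.340): cos²i = 0.09945 → i = 71.618°, r = 45.088°, D_min = 232.709°, rainbow angle = 52.709°.
At 673 nm (n = 1.332): cos²i = 0.09678 → i = 71.875°, r = 45.520°, D_min = 230.628°, rainbow angle = 50.628°.
Angular width = |52.709° − 50.628°| = 2.080°.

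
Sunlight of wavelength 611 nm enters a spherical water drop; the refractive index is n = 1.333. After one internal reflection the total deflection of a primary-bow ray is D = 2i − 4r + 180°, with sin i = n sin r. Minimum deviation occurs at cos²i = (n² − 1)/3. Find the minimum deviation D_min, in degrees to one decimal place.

137.9°

cos²i = (1.77689 − 1)/3 = 0.25896; i = arccos(0.50888) = 59.410°.
sin r = sin 59.410°/1.333 = 0.64579; r = 40.225°.
D_min = 2·59.410° − 4·40.225° + 180° = 137.922°.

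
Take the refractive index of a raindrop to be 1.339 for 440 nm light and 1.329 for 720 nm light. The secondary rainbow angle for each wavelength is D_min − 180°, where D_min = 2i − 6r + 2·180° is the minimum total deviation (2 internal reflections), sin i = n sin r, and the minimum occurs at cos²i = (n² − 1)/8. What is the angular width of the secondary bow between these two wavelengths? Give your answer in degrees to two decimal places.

2.61°

At 440 nm (n = 1.339): cos²i = 0.09912 → i = 71.650°, r = 45.141°, D_min = 232.451°, rainbow angle = 52.451°.
At 720 nm (n = 1.329): cos²i = 0.09578 → i = 71.972°, r = 45.685°, D_min = 229.837°, rainbow angle = 49.837°.
Angular width = |52.451° − 49.837°| = 2.614°.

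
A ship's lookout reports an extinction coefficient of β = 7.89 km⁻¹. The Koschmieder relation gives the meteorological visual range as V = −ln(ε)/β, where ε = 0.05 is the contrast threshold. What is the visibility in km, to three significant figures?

V = −ln(0.05) / 7.89 = 2.996 / 7.89 = 0.3797 km.

0.380 km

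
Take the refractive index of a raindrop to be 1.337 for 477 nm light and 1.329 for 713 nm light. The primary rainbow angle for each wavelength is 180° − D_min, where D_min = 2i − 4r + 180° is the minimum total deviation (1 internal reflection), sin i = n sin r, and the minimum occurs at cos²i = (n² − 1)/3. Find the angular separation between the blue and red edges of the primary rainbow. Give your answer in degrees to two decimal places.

1.16°

At 477 nm (n = 1.337): cos²i = 0.26252 → i = 59.178°, r = 39.964°, D_min = 138.500°, rainbow angle = 41.500°.
At 713 nm (n = 1.329): cos²i = 0.25541 → i = 59.643°, r = 40.487°, D_min = 137.337°, rainbow angle = 42.663°.
Angular width = |41.500° − 42.663°| = 1.163°.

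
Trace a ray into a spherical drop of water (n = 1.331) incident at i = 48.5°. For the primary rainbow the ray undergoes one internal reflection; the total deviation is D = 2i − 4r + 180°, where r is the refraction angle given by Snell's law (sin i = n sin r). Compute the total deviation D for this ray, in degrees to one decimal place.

sin r = sin 48.5° / 1.331 = 0.7490/1.331 = 0.5627; r = 34.24°.
D = 2·48.5° − 4·34.24° + 180° = 97.00° − 136.97° + 180° = 140.03°.

140.0°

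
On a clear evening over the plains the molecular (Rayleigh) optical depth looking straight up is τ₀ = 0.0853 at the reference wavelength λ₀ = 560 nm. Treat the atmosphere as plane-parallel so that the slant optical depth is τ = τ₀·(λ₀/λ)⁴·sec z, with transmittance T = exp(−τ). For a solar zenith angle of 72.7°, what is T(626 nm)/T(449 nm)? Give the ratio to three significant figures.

Airmass: sec 72.7° = 3.3628.
τ(626 nm) = 0.0853 × (560/626)⁴ × 3.3628 = 0.0853 × 0.6404 × 3.3628 = 0.1837.
τ(449 nm) = 0.0853 × (560/449)⁴ × 3.3628 = 0.0853 × 2.4197 × 3.3628 = 0.6941.
T(626)/T(449) = exp(τ_B − τ_A) = exp(0.5104) = 1.6659.

1.67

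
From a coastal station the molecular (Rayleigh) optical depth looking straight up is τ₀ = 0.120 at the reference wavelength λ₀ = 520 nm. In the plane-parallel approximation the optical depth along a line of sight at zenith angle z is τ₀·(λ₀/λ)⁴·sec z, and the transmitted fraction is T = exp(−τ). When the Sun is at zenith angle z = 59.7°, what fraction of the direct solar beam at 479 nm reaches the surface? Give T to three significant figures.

0.719

sec 59.7° = 1.9821.
τ = 0.120 × (520/479)⁴ × 1.9821 = 0.120 × 1.3889 × 1.9821 = 0.3303.
T = exp(−0.3303) = 0.7187.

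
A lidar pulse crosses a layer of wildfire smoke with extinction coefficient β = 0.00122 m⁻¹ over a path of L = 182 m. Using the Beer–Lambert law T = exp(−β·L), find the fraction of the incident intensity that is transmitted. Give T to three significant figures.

τ = β·L = 0.00122 × 182 = 0.2220.
T = exp(−0.2220) = 0.8009.

0.801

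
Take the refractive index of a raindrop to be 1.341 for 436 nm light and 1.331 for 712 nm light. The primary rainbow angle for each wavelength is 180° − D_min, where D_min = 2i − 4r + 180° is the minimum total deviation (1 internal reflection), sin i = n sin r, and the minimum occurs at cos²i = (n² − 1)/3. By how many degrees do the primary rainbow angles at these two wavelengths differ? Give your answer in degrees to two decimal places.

At 436 nm (n = 1.341): cos²i = 0.26609 → i = 58.946°, r = 39.705°, D_min = 139.071°, rainbow angle = 40.929°.
At 712 nm (n = 1.331): cos²i = 0.25719 → i = 59.527°, r = 40.356°, D_min = 137.630°, rainbow angle = 42.370°.
Angular width = |40.929° − 42.370°| = 1.441°.

1.44°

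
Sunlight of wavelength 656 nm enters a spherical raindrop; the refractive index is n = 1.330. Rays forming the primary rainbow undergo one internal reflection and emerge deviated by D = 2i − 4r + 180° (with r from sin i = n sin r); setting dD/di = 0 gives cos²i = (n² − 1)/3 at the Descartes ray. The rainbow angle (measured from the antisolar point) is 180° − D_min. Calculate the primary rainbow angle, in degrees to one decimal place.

42.5°

cos²i = (1.76890 − 1)/3 = 0.25630; i = arccos(0.50626) = 59.585°.
sin r = sin 59.585°/1.330 = 0.64841; r = 40.422°.
D_min = 2·59.585° − 4·40.422° + 180° = 137.484°.
Rainbow angle = 180° − D_min = 42.516°.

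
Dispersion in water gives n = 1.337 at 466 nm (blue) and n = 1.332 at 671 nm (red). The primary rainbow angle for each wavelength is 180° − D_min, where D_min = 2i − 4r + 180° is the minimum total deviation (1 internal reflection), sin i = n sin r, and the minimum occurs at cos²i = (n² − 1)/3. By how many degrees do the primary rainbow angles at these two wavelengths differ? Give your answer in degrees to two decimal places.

At 466 nm (n = 1.337): cos²i = 0.26252 → i = 59.178°, r = 39.964°, D_min = 138.500°, rainbow angle = 41.500°.
At 671 nm (n = 1.332): cos²i = 0.25807 → i = 59.469°, r = 40.290°, D_min = 137.776°, rainbow angle = 42.224°.
Angular width = |41.500° − 42.224°| = 0.724°.

0.72°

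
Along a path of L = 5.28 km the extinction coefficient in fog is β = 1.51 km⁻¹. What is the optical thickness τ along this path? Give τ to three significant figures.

τ = β·L = 1.51 × 5.28 = 7.9728.

7.97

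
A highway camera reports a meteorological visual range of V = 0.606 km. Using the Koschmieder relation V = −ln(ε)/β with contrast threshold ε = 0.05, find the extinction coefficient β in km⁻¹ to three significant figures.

β = −ln(0.05) / V = 2.996 / 0.606 = 4.9435 km⁻¹.

4.94 km⁻¹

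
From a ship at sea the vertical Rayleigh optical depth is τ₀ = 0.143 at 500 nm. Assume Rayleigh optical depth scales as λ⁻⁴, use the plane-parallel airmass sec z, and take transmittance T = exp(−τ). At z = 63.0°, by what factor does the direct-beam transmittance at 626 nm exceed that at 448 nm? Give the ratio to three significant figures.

Airmass: sec 63.0° = 2.2027.
τ(626 nm) = 0.143 × (500/626)⁴ × 2.2027 = 0.143 × 0.4070 × 2.2027 = 0.1282.
τ(448 nm) = 0.143 × (500/448)⁴ × 2.2027 = 0.143 × 1.5516 × 2.2027 = 0.4887.
T(626)/T(448) = exp(τ_B − τ_A) = exp(0.3605) = 1.4341.

1.43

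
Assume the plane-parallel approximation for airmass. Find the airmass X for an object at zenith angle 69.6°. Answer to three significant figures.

2.87

X = sec z = 1/cos 69.6° = 1/0.3486 = 2.8688.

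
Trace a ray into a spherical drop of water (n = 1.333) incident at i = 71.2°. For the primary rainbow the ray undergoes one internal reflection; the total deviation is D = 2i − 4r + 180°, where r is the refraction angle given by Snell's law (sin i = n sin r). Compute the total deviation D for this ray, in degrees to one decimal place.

141.4°

sin r = sin 71.2° / 1.333 = 0.9466/1.333 = 0.7102; r = 45.25°.
D = 2·71.2° − 4·45.25° + 180° = 142.40° − 180.99° + 180° = 141.41°.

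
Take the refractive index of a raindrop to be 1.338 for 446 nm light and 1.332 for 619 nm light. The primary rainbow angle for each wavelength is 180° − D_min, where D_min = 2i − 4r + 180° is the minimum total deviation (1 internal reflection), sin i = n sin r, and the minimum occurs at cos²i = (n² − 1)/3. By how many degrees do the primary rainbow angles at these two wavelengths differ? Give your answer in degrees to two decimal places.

0.87°

At 446 nm (n = 1.338): cos²i = 0.26341 → i = 59.120°, r = 39.899°, D_min = 138.643°, rainbow angle = 41.357°.
At 619 nm (n = 1.332): cos²i = 0.25807 → i = 59.469°, r = 40.290°, D_min = 137.776°, rainbow angle = 42.224°.
Angular width = |41.357° − 42.224°| = 0.867°.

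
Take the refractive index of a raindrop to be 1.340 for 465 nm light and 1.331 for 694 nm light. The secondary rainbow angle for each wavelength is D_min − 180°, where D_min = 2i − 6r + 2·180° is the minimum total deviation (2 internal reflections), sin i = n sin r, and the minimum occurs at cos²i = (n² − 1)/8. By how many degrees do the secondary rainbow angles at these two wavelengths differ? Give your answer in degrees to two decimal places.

At 465 nm (n = 1.340): cos²i = 0.09945 → i = 71.618°, r = 45.088°, D_min = 232.709°, rainbow angle = 52.709°.
At 694 nm (n = 1.331): cos²i = 0.09645 → i = 71.907°, r = 45.575°, D_min = 230.365°, rainbow angle = 50.365°.
Angular width = |52.709° − 50.365°| = 2.344°.

2.34°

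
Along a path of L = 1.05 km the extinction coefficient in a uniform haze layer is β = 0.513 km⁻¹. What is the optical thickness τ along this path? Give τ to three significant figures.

τ = β·L = 0.513 × 1.05 = 0.5387.

0.539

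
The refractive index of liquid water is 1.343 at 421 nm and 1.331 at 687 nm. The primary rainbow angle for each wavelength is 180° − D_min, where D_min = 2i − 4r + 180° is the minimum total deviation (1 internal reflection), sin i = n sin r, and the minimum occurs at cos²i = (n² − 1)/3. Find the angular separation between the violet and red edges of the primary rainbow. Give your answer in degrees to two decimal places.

At 421 nm (n = 1.343): cos²i = 0.26788 → i = 58.830°, r = 39.577°, D_min = 139.354°, rainbow angle = 40.646°.
At 687 nm (n = 1.331): cos²i = 0.25719 → i = 59.527°, r = 40.356°, D_min = 137.630°, rainbow angle = 42.370°.
Angular width = |40.646° − 42.370°| = 1.724°.

1.72°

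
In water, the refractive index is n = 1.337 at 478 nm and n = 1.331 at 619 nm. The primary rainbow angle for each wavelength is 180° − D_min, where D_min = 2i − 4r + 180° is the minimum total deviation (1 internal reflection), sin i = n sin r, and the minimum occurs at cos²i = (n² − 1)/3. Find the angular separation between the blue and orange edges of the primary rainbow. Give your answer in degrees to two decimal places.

At 478 nm (n = 1.337): cos²i = 0.26252 → i = 59.178°, r = 39.964°, D_min = 138.500°, rainbow angle = 41.500°.
At 619 nm (n = 1.331): cos²i = 0.25719 → i = 59.527°, r = 40.356°, D_min = 137.630°, rainbow angle = 42.370°.
Angular width = |41.500° − 42.370°| = 0.870°.

0.87°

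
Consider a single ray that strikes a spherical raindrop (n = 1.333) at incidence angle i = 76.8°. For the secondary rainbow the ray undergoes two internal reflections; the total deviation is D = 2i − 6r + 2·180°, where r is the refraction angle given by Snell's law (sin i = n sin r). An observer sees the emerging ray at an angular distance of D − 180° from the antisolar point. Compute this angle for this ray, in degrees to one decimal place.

52.1°

sin r = sin 76.8° / 1.333 = 0.9736/1.333 = 0.7304; r = 46.92°.
D = 2·76.8° − 6·46.92° + 2·180° = 153.60° − 281.50° + 360° = 232.10°.
Angle from antisolar point = D − 180° = 52.10°.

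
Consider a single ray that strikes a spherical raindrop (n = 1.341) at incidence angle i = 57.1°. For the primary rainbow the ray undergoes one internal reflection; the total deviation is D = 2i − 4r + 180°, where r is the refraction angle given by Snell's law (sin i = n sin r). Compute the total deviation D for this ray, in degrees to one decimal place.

sin r = sin 57.1° / 1.341 = 0.8396/1.341 = 0.6261; r = 38.76°.
D = 2·57.1° − 4·38.76° + 180° = 114.20° − 155.06° + 180° = 139.14°.

139.1°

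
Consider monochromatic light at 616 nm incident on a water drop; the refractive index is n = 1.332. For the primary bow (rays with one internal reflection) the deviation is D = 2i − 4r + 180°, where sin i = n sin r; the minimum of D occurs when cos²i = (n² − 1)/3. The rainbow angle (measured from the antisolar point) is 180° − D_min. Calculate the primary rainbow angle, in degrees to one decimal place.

42.2°

cos²i = (1.77422 − 1)/3 = 0.25807; i = arccos(0.50801) = 59.469°.
sin r = sin 59.469°/1.332 = 0.64666; r = 40.290°.
D_min = 2·59.469° − 4·40.290° + 180° = 137.776°.
Rainbow angle = 180° − D_min = 42.224°.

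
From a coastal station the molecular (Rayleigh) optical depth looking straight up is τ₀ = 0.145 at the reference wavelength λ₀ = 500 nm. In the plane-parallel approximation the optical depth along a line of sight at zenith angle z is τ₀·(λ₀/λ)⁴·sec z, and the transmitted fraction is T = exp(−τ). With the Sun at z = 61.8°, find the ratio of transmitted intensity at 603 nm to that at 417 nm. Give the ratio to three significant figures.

Airmass: sec 61.8° = 2.1162.
τ(603 nm) = 0.145 × (500/603)⁴ × 2.1162 = 0.145 × 0.4727 × 2.1162 = 0.1451.
τ(417 nm) = 0.145 × (500/417)⁴ × 2.1162 = 0.145 × 2.0670 × 2.1162 = 0.6342.
T(603)/T(417) = exp(τ_B − τ_A) = exp(0.4892) = 1.6310.

1.63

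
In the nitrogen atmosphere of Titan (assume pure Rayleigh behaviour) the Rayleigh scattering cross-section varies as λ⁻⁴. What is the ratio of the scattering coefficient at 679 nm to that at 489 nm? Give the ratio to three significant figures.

0.269

Rayleigh scattering ∝ λ⁻⁴, so the ratio of coefficients is the inverse fourth power of the wavelength ratio.
σ(679)/σ(489) = (489/679)⁴ = (0.7202)⁴ = 0.269.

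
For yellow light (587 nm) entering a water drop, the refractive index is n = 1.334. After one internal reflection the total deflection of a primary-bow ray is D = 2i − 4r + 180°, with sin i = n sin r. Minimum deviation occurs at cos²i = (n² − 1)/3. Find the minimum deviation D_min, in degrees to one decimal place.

138.1°

cos²i = (1.77956 − 1)/3 = 0.25985; i = arccos(0.50976) = 59.352°.
sin r = sin 59.352°/1.334 = 0.64492; r = 40.159°.
D_min = 2·59.352° − 4·40.159° + 180° = 138.067°.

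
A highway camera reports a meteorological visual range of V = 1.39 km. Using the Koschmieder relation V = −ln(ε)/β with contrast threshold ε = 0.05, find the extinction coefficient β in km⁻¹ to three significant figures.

2.16 km⁻¹

β = −ln(0.05) / V = 2.996 / 1.39 = 2.1552 km⁻¹.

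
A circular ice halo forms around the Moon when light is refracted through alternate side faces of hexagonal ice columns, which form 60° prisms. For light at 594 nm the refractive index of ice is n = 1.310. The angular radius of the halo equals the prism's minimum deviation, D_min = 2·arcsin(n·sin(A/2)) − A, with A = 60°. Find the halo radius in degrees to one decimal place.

21.8°

n·sin(A/2) = 1.310 × sin 30° = 1.310 × 0.5000 = 0.6550.
D_min = 2·arcsin(0.6550) − 60° = 2 × 40.920° − 60° = 21.839°.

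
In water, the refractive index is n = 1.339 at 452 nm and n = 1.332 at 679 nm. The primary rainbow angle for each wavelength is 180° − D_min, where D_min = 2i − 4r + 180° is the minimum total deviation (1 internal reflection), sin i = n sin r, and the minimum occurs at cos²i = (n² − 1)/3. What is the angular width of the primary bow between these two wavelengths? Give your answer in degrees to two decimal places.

1.01°

At 452 nm (n = 1.339): cos²i = 0.26431 → i = 59.062°, r = 39.834°, D_min = 138.786°, rainbow angle = 41.214°.
At 679 nm (n = 1.332): cos²i = 0.25807 → i = 59.469°, r = 40.290°, D_min = 137.776°, rainbow angle = 42.224°.
Angular width = |41.214° − 42.224°| = 1.010°.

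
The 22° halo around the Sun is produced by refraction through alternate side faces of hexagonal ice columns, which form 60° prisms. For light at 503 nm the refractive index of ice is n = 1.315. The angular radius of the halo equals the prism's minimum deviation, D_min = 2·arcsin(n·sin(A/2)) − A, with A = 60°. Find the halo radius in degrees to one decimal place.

n·sin(A/2) = 1.315 × sin 30° = 1.315 × 0.5000 = 0.6575.
D_min = 2·arcsin(0.6575) − 60° = 2 × 41.109° − 60° = 22.219°.

22.2°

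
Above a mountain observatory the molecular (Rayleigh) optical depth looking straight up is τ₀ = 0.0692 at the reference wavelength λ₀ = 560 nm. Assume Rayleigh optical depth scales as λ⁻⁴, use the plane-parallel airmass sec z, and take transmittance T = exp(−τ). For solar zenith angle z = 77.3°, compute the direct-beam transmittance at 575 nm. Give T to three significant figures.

0.753

sec 77.3° = 4.5486.
τ = 0.0692 × (560/575)⁴ × 4.5486 = 0.0692 × 0.8997 × 4.5486 = 0.2832.
T = exp(−0.2832) = 0.7534.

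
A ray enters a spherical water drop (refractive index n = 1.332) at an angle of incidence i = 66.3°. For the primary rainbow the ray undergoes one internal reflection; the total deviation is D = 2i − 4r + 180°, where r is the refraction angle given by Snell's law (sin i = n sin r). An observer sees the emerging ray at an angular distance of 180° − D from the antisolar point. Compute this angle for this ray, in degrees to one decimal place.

sin r = sin 66.3° / 1.332 = 0.9157/1.332 = 0.6874; r = 43.43°.
D = 2·66.3° − 4·43.43° + 180° = 132.60° − 173.71° + 180° = 138.89°.
Angle from antisolar point = 180° − D = 41.11°.

41.1°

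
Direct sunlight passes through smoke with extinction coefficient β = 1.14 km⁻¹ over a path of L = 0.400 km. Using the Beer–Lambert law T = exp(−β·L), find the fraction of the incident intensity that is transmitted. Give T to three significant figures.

τ = β·L = 1.14 × 0.400 = 0.4560.
T = exp(−0.4560) = 0.6338.

0.634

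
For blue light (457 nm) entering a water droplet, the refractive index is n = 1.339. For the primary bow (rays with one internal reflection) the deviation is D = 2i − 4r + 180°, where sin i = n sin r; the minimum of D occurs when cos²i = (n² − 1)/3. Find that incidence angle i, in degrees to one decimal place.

59.1°

cos²i = (1.339² − 1)/3 = (1.79292 − 1)/3 = 0.26431.
cos i = 0.51411, so i = 59.062°.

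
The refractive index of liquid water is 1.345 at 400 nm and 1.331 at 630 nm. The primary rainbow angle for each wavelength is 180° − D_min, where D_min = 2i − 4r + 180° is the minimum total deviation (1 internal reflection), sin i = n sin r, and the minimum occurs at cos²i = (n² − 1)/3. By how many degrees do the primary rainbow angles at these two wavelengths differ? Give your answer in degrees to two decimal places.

2.01°

At 400 nm (n = 1.345): cos²i = 0.26967 → i = 58.715°, r = 39.448°, D_min = 139.635°, rainbow angle = 40.365°.
At 630 nm (n = 1.331): cos²i = 0.25719 → i = 59.527°, r = 40.356°, D_min = 137.630°, rainbow angle = 42.370°.
Angular width = |40.365° − 42.370°| = 2.005°.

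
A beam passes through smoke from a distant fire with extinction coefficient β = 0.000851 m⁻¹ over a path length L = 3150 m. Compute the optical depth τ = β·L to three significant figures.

2.68

τ = β·L = 0.000851 × 3150 = 2.6806.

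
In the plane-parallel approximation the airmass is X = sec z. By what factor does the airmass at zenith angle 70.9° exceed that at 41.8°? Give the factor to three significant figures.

2.28

X(70.9°)/X(41.8°) = sec 70.9° / sec 41.8° = cos 41.8° / cos 70.9° = 0.7455/0.3272 = 2.2782.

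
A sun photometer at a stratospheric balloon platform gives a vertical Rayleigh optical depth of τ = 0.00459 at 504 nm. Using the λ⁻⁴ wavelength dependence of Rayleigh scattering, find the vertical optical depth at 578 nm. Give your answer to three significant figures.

τ(578 nm) = τ(504 nm) × (504/578)⁴ = 0.00459 × (0.8720)⁴ = 0.00459 × 0.5781 = 0.0027.

0.00265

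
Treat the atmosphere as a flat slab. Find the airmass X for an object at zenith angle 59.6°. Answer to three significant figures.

X = sec z = 1/cos 59.6° = 1/0.5060 = 1.9762.

1.98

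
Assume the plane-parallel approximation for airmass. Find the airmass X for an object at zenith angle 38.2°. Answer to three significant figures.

X = sec z = 1/cos 38.2° = 1/0.7859 = 1.2725.

1.27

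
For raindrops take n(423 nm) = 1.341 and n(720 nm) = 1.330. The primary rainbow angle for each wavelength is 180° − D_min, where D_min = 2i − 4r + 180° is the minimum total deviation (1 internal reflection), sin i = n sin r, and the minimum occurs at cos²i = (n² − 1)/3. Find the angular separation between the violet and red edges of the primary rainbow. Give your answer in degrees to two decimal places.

At 423 nm (n = 1.341): cos²i = 0.26609 → i = 58.946°, r = 39.705°, D_min = 139.071°, rainbow angle = 40.929°.
At 720 nm (n = 1.330): cos²i = 0.25630 → i = 59.585°, r = 40.422°, D_min = 137.484°, rainbow angle = 42.516°.
Angular width = |40.929° − 42.516°| = 1.588°.

1.59°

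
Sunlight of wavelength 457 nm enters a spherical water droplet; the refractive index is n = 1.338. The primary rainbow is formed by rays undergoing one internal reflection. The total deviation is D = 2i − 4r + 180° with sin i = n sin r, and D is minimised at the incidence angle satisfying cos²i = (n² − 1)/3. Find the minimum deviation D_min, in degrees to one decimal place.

138.6°

cos²i = (1.79024 − 1)/3 = 0.26341; i = arccos(0.51324) = 59.120°.
sin r = sin 59.120°/1.338 = 0.64144; r = 39.899°.
D_min = 2·59.120° − 4·39.899° + 180° = 138.643°.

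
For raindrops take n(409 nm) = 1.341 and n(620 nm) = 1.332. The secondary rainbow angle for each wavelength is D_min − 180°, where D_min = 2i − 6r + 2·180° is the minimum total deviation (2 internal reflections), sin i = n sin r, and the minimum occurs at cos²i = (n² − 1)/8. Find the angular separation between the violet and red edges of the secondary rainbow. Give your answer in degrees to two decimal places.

2.34°

At 409 nm (n = 1.341): cos²i = 0.09979 → i = 71.586°, r = 45.034°, D_min = 232.966°, rainbow angle = 52.966°.
At 620 nm (n = 1.332): cos²i = 0.09678 → i = 71.875°, r = 45.520°, D_min = 230.628°, rainbow angle = 50.628°.
Angular width = |52.966° − 50.628°| = 2.337°.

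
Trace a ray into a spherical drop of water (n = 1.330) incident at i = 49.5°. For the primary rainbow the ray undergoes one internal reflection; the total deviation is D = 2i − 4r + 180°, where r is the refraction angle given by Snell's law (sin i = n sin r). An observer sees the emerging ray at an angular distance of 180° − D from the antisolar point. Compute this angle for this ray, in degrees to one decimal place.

40.5°

sin r = sin 49.5° / 1.330 = 0.7604/1.330 = 0.5717; r = 34.87°.
D = 2·49.5° − 4·34.87° + 180° = 99.00° − 139.48° + 180° = 139.52°.
Angle from antisolar point = 180° − D = 40.48°.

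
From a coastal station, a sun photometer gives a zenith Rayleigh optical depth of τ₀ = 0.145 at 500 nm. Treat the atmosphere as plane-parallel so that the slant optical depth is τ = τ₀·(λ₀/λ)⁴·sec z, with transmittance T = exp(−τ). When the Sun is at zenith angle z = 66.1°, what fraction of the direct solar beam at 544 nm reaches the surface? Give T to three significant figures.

sec 66.1° = 2.4683.
τ = 0.145 × (500/544)⁴ × 2.4683 = 0.145 × 0.7136 × 2.4683 = 0.2554.
T = exp(−0.2554) = 0.7746.

0.775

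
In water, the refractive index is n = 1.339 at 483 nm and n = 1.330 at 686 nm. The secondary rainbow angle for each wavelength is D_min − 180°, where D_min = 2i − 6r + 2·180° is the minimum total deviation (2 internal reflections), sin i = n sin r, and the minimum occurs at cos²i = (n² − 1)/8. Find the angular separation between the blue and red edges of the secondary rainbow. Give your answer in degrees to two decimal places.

2.35°

At 483 nm (n = 1.339): cos²i = 0.09912 → i = 71.650°, r = 45.141°, D_min = 232.451°, rainbow angle = 52.451°.
At 686 nm (n = 1.330): cos²i = 0.09611 → i = 71.940°, r = 45.630°, D_min = 230.101°, rainbow angle = 50.101°.
Angular width = |52.451° − 50.101°| = 2.350°.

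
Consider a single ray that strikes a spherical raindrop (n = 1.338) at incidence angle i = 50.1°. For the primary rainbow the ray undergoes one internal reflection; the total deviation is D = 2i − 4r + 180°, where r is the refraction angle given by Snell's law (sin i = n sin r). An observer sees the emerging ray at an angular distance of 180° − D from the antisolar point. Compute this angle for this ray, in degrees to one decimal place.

sin r = sin 50.1° / 1.338 = 0.7672/1.338 = 0.5734; r = 34.99°.
D = 2·50.1° − 4·34.99° + 180° = 100.20° − 139.94° + 180° = 140.26°.
Angle from antisolar point = 180° − D = 39.74°.

39.7°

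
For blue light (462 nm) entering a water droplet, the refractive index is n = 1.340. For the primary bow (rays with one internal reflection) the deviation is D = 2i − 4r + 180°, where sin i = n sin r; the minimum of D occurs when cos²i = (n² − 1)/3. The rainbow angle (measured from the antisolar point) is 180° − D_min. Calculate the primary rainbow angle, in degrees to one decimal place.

41.1°

cos²i = (1.79560 − 1)/3 = 0.26520; i = arccos(0.51498) = 59.004°.
sin r = sin 59.004°/1.340 = 0.63971; r = 39.770°.
D_min = 2·59.004° − 4·39.770° + 180° = 138.929°.
Rainbow angle = 180° − D_min = 41.071°.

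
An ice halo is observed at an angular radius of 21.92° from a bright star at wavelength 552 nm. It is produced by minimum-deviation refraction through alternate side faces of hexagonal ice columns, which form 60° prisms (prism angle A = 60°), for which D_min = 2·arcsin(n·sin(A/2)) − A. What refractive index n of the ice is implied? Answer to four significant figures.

Rearranging: n = sin((D_min + A)/2) / sin(A/2).
(D_min + A)/2 = (21.92° + 60°)/2 = 40.960°.
n = sin 40.960° / sin 30° = 0.6555 / 0.5000 = 1.3111.

1.311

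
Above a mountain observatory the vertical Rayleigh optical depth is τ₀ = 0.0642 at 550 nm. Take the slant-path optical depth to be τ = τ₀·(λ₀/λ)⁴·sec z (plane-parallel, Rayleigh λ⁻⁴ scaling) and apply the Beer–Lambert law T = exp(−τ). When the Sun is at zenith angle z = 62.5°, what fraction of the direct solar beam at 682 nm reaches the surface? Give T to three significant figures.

sec 62.5° = 2.1657.
τ = 0.0642 × (550/682)⁴ × 2.1657 = 0.0642 × 0.4230 × 2.1657 = 0.0588.
T = exp(−0.0588) = 0.9429.

0.943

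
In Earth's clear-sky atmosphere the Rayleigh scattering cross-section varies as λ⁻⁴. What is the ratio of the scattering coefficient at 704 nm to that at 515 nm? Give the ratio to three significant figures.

Rayleigh scattering ∝ λ⁻⁴, so the ratio of coefficients is the inverse fourth power of the wavelength ratio.
σ(704)/σ(515) = (515/704)⁴ = (0.7315)⁴ = 0.2864.

0.286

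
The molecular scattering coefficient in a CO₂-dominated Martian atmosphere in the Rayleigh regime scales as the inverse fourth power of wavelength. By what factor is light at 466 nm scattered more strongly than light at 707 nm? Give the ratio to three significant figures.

Rayleigh scattering ∝ λ⁻⁴, so the ratio of coefficients is the inverse fourth power of the wavelength ratio.
σ(466)/σ(707) = (707/466)⁴ = (1.5172)⁴ = 5.298.

5.30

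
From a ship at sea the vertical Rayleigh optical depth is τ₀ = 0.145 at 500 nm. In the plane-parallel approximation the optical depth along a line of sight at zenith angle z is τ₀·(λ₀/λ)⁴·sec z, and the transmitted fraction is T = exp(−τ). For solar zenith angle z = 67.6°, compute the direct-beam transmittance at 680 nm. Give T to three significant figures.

sec 67.6° = 2.6242.
τ = 0.145 × (500/680)⁴ × 2.6242 = 0.145 × 0.2923 × 2.6242 = 0.1112.
T = exp(−0.1112) = 0.8947.

0.895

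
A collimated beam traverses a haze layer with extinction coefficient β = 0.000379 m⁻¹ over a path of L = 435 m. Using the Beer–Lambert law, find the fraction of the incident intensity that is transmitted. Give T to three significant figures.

0.848

τ = β·L = 0.000379 × 435 = 0.1649.
T = exp(−0.1649) = 0.8480.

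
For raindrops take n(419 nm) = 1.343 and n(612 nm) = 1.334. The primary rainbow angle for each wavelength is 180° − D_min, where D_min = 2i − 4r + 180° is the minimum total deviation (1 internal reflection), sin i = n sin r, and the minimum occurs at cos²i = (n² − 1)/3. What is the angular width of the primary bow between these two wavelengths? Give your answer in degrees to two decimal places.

At 419 nm (n = 1.343): cos²i = 0.26788 → i = 58.830°, r = 39.577°, D_min = 139.354°, rainbow angle = 40.646°.
At 612 nm (n = 1.334): cos²i = 0.25985 → i = 59.352°, r = 40.159°, D_min = 138.067°, rainbow angle = 41.933°.
Angular width = |40.646° − 41.933°| = 1.287°.

1.29°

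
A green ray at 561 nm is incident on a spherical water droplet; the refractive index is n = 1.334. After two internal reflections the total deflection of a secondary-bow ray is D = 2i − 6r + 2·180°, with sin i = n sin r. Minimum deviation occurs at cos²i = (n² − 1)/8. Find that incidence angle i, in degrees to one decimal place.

cos²i = (1.334² − 1)/8 = (1.77956 − 1)/8 = 0.09744.
cos i = 0.31216, so i = 71.810°.

71.8°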